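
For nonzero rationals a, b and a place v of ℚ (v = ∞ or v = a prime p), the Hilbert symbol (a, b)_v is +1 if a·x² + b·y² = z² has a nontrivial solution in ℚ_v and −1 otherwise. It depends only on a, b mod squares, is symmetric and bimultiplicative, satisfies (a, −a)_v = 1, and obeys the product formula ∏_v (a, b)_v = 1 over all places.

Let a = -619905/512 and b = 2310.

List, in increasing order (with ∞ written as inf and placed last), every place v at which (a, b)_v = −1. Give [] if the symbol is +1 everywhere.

Mod squares: a ≡ -4290, b ≡ 2310. Check v ∈ {∞, 2, 3, 5, 7, 11, 13, 17}.
v=17: a=17^2·(≡7), b=17^0·(≡15) mod 17; (7|17)=-1, (15|17)=+1; (−1)^{2·0·8}·(-1)^0·(+1)^2 = +1.
v=∞: -4290 < 0 and 2310 > 0  ⇒  (a,b)_∞ = +1.
v=5: a=5^1·(≡2), b=5^1·(≡2) mod 5; (2|5)=-1, (2|5)=-1; (−1)^{1·1·2}·(-1)^1·(-1)^1 = +1.
v=3: a=3^1·(≡1), b=3^1·(≡2) mod 3; (1|3)=+1, (2|3)=-1; (−1)^{1·1·1}·(+1)^1·(-1)^1 = +1.
v=7: a=7^0·(≡1), b=7^1·(≡1) mod 7; (1|7)=+1, (1|7)=+1; (−1)^{0·1·3}·(+1)^1·(+1)^0 = +1.
v=11: a=11^1·(≡7), b=11^1·(≡1) mod 11; (7|11)=-1, (1|11)=+1; (−1)^{1·1·5}·(-1)^1·(+1)^1 = +1.
v=2: v_2(a)=-9, v_2(b)=1; units ≡ 7, 3 (mod 8); ε·ε+αω+βω = 1·1+-9·1+1·0 ≡ 0  ⇒  (a,b)_2 = +1.
v=13: a=13^1·(≡5), b=13^0·(≡9) mod 13; (5|13)=-1, (9|13)=+1; (−1)^{1·0·6}·(-1)^0·(+1)^1 = +1.
Every local symbol is +1, so the conic -4290·x² + 2310·y² = z² has ℚ_v-points for all v and hence a ℚ-point; (a, b / ℚ) ≅ M_2(ℚ).

[]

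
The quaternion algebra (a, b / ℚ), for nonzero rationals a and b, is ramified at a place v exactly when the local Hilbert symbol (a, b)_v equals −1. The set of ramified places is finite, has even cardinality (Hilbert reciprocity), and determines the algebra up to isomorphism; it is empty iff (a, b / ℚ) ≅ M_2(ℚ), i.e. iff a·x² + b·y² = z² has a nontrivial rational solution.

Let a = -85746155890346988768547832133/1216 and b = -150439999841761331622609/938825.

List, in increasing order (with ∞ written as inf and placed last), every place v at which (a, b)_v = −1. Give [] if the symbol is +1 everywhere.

Mod squares: a ≡ -392863, b ≡ -20553. Check v ∈ {∞, 2, 3, 5, 13, 17, 19, 23, 29, 31, 47, 53}.
v=17: a=17^0·(≡10), b=17^-1·(≡9) mod 17; (10|17)=-1, (9|17)=+1; (−1)^{0·-1·8}·(-1)^-1·(+1)^0 = -1.
v=19: a=19^-1·(≡12), b=19^0·(≡5) mod 19; (12|19)=-1, (5|19)=+1; (−1)^{-1·0·9}·(-1)^0·(+1)^-1 = +1.
v=47: a=47^0·(≡43), b=47^-2·(≡19) mod 47; (43|47)=-1, (19|47)=-1; (−1)^{0·-2·23}·(-1)^-2·(-1)^0 = +1.
v=∞: -392863 < 0 and -20553 < 0  ⇒  (a,b)_∞ = -1.
v=13: a=13^2·(≡4), b=13^3·(≡7) mod 13; (4|13)=+1, (7|13)=-1; (−1)^{2·3·6}·(+1)^3·(-1)^2 = +1.
v=3: a=3^2·(≡2), b=3^7·(≡1) mod 3; (2|3)=-1, (1|3)=+1; (−1)^{2·7·1}·(-1)^7·(+1)^2 = -1.
v=2: v_2(a)=-6, v_2(b)=0; units ≡ 1, 7 (mod 8); ε·ε+αω+βω = 0·1+-6·0+0·0 ≡ 0  ⇒  (a,b)_2 = +1.
v=29: a=29^5·(≡4), b=29^4·(≡26) mod 29; (4|29)=+1, (26|29)=-1; (−1)^{5·4·14}·(+1)^4·(-1)^5 = -1.
v=31: a=31^5·(≡6), b=31^3·(≡1) mod 31; (6|31)=-1, (1|31)=+1; (−1)^{5·3·15}·(-1)^3·(+1)^5 = +1.
v=53: a=53^4·(≡32), b=53^2·(≡43) mod 53; (32|53)=-1, (43|53)=+1; (−1)^{4·2·26}·(-1)^2·(+1)^4 = +1.
v=23: a=23^3·(≡12), b=23^2·(≡12) mod 23; (12|23)=+1, (12|23)=+1; (−1)^{3·2·11}·(+1)^2·(+1)^3 = +1.
v=5: a=5^0·(≡2), b=5^-2·(≡2) mod 5; (2|5)=-1, (2|5)=-1; (−1)^{0·-2·2}·(-1)^-2·(-1)^0 = +1.
|Ram(-392863, -20553)| = 4, even; anisotropic at {3, 17, 29, ∞}.

[3, 17, 29, inf]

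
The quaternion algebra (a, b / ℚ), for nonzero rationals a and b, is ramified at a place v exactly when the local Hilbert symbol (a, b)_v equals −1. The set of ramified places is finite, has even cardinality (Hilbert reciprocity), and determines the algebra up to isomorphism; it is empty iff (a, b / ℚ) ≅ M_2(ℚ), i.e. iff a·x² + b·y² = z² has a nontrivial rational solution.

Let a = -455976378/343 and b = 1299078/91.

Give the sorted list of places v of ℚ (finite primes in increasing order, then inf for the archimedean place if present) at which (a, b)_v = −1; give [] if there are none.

Mod squares: a ≡ -6006, b ≡ 2002. Check v ∈ {∞, 2, 3, 7, 11, 13}.
v=13: a=13^1·(≡5), b=13^-1·(≡2) mod 13; (5|13)=-1, (2|13)=-1; (−1)^{1·-1·6}·(-1)^-1·(-1)^1 = +1.
v=11: a=11^1·(≡1), b=11^1·(≡8) mod 11; (1|11)=+1, (8|11)=-1; (−1)^{1·1·5}·(+1)^1·(-1)^1 = +1.
v=7: a=7^-3·(≡3), b=7^-1·(≡3) mod 7; (3|7)=-1, (3|7)=-1; (−1)^{-3·-1·3}·(-1)^-1·(-1)^-3 = -1.
v=2: v_2(a)=1, v_2(b)=1; units ≡ 5, 1 (mod 8); ε·ε+αω+βω = 0·0+1·0+1·1 ≡ 1  ⇒  (a,b)_2 = -1.
v=∞: -6006 < 0 and 2002 > 0  ⇒  (a,b)_∞ = +1.
v=3: a=3^13·(≡2), b=3^10·(≡1) mod 3; (2|3)=-1, (1|3)=+1; (−1)^{13·10·1}·(-1)^10·(+1)^13 = +1.
(-6006, 2002 / ℚ) ramifies at {2, 7}: a division algebra.

[2, 7]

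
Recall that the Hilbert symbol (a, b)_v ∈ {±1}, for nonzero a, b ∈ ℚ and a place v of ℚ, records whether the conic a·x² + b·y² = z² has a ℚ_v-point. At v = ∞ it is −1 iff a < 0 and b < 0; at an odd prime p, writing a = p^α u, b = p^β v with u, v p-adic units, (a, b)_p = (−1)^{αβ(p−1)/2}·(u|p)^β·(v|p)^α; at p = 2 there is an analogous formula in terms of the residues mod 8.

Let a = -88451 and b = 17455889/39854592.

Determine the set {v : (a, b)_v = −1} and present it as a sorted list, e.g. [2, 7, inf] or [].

(a, b) ≡ (-731, 418) mod (ℚ^×)²; places V = {2, 3, 11, 17, 19, 31, 43, ∞}.
(a,b)_∞: sgn(-731)=−, sgn(418)=+, so +1.
(a,b)_11: α=2, u≡6; β=1, v≡9 (mod 11); (6|11)=-1, (9|11)=+1; sign (−1)^0·-1^1·+1^2 = -1.
(a,b)_31: α=0, u≡23; β=-2, v≡30 (mod 31); (23|31)=-1, (30|31)=-1; sign (−1)^0·-1^-2·-1^0 = +1.
(a,b)_3: α=0, u≡1; β=-4, v≡1 (mod 3); (1|3)=+1, (1|3)=+1; sign (−1)^0·+1^-4·+1^0 = +1.
(a,b)_2: α=0, β=-9; u≡5, v≡1 (mod 8); ε(u)ε(v)=0·0, αω(v)=0·0, βω(u)=-9·1; sum ≡ 1  ⇒  -1.
(a,b)_43: α=1, u≡7; β=0, v≡4 (mod 43); (7|43)=-1, (4|43)=+1; sign (−1)^0·-1^0·+1^1 = +1.
(a,b)_19: α=0, u≡13; β=1, v≡12 (mod 19); (13|19)=-1, (12|19)=-1; sign (−1)^0·-1^1·-1^0 = -1.
(a,b)_17: α=1, u≡16; β=4, v≡3 (mod 17); (16|17)=+1, (3|17)=-1; sign (−1)^0·+1^4·-1^1 = -1.
|Ram(-731, 418)| = 4, even; anisotropic at {2, 11, 17, 19}.

[2, 11, 17, 19]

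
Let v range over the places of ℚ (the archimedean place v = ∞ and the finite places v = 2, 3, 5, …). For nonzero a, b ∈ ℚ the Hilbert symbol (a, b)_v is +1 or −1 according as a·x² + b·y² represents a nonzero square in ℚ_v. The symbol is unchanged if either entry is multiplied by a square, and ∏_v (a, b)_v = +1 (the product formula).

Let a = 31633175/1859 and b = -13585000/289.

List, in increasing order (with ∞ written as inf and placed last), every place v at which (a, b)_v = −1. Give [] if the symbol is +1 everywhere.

(a, b) ≡ (5797, -5434) mod (ℚ^×)²; places V = {2, 5, 7, 11, 13, 17, 19, 31, ∞}.
(a,b)_11: α=-1, u≡6; β=1, v≡1 (mod 11); (6|11)=-1, (1|11)=+1; sign (−1)^1·-1^1·+1^-1 = +1.
(a,b)_7: α=4, u≡2; β=0, v≡6 (mod 7); (2|7)=+1, (6|7)=-1; sign (−1)^0·+1^0·-1^4 = +1.
(a,b)_13: α=-2, u≡12; β=1, v≡6 (mod 13); (12|13)=+1, (6|13)=-1; sign (−1)^0·+1^1·-1^-2 = +1.
(a,b)_∞: sgn(5797)=+, sgn(-5434)=−, so +1.
(a,b)_31: α=1, u≡2; β=0, v≡13 (mod 31); (2|31)=+1, (13|31)=-1; sign (−1)^0·+1^0·-1^1 = -1.
(a,b)_5: α=2, u≡3; β=4, v≡1 (mod 5); (3|5)=-1, (1|5)=+1; sign (−1)^0·-1^4·+1^2 = +1.
(a,b)_2: α=0, β=3; u≡5, v≡3 (mod 8); ε(u)ε(v)=0·1, αω(v)=0·1, βω(u)=3·1; sum ≡ 1  ⇒  -1.
(a,b)_19: α=0, u≡13; β=1, v≡2 (mod 19); (13|19)=-1, (2|19)=-1; sign (−1)^0·-1^1·-1^0 = -1.
(a,b)_17: α=1, u≡1; β=-2, v≡6 (mod 17); (1|17)=+1, (6|17)=-1; sign (−1)^0·+1^-2·-1^1 = -1.
|Ram(5797, -5434)| = 4, even; anisotropic at {2, 17, 19, 31}.

[2, 17, 19, 31]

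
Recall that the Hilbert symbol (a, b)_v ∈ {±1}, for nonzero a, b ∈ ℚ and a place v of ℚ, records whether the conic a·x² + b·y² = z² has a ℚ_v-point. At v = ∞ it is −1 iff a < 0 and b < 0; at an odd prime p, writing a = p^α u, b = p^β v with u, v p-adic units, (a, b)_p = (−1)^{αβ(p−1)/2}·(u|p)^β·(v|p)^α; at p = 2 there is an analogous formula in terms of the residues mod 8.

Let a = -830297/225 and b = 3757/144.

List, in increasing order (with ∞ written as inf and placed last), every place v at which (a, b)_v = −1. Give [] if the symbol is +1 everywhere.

[]

(a, b) ≡ (-17, 13) mod (ℚ^×)²; places V = {2, 3, 5, 13, 17, ∞}.
(a,b)_5: α=-2, u≡2; β=0, v≡3 (mod 5); (2|5)=-1, (3|5)=-1; sign (−1)^0·-1^0·-1^-2 = +1.
(a,b)_∞: sgn(-17)=−, sgn(13)=+, so +1.
(a,b)_2: α=0, β=-4; u≡7, v≡5 (mod 8); ε(u)ε(v)=1·0, αω(v)=0·1, βω(u)=-4·0; sum ≡ 0  ⇒  +1.
(a,b)_3: α=-2, u≡1; β=-2, v≡1 (mod 3); (1|3)=+1, (1|3)=+1; sign (−1)^0·+1^-2·+1^-2 = +1.
(a,b)_13: α=2, u≡10; β=1, v≡3 (mod 13); (10|13)=+1, (3|13)=+1; sign (−1)^0·+1^1·+1^2 = +1.
(a,b)_17: α=3, u≡13; β=2, v≡8 (mod 17); (13|17)=+1, (8|17)=+1; sign (−1)^0·+1^2·+1^3 = +1.
Every local symbol is +1, so the conic -17·x² + 13·y² = z² has ℚ_v-points for all v and hence a ℚ-point; (a, b / ℚ) ≅ M_2(ℚ).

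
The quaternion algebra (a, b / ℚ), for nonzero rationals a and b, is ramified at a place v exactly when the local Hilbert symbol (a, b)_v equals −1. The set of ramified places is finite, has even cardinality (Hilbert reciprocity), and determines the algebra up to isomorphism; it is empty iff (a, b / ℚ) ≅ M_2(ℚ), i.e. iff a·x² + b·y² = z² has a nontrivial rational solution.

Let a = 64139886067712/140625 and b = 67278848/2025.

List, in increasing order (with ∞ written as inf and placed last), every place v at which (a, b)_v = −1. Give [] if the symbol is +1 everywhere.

Mod squares: a ≡ 3458, b ≡ 182. Check v ∈ {∞, 2, 3, 5, 7, 13, 19}.
v=2: v_2(a)=21, v_2(b)=11; units ≡ 1, 3 (mod 8); ε·ε+αω+βω = 0·1+21·1+11·0 ≡ 1  ⇒  (a,b)_2 = -1.
v=3: a=3^-2·(≡2), b=3^-4·(≡2) mod 3; (2|3)=-1, (2|3)=-1; (−1)^{-2·-4·1}·(-1)^-4·(-1)^-2 = +1.
v=13: a=13^1·(≡11), b=13^1·(≡10) mod 13; (11|13)=-1, (10|13)=+1; (−1)^{1·1·6}·(-1)^1·(+1)^1 = -1.
v=19: a=19^3·(≡11), b=19^2·(≡17) mod 19; (11|19)=+1, (17|19)=+1; (−1)^{3·2·9}·(+1)^2·(+1)^3 = +1.
v=∞: 3458 > 0 and 182 > 0  ⇒  (a,b)_∞ = +1.
v=7: a=7^3·(≡4), b=7^1·(≡6) mod 7; (4|7)=+1, (6|7)=-1; (−1)^{3·1·3}·(+1)^1·(-1)^3 = +1.
v=5: a=5^-6·(≡3), b=5^-2·(≡3) mod 5; (3|5)=-1, (3|5)=-1; (−1)^{-6·-2·2}·(-1)^-2·(-1)^-6 = +1.
Ram(3458, 182) = {2, 13}; no ℚ_2-point on the conic.

[2, 13]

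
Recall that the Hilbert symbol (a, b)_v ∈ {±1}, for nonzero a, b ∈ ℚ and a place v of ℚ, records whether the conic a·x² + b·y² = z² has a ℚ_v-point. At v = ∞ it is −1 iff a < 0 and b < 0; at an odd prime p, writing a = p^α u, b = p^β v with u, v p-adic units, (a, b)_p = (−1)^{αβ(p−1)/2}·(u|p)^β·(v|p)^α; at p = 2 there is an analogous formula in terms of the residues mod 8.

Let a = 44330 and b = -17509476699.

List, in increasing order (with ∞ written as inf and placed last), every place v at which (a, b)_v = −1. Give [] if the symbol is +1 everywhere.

Mod squares: a ≡ 44330, b ≡ -11. Check v ∈ {∞, 2, 3, 5, 11, 13, 31}.
v=11: a=11^1·(≡4), b=11^3·(≡2) mod 11; (4|11)=+1, (2|11)=-1; (−1)^{1·3·5}·(+1)^3·(-1)^1 = +1.
v=31: a=31^1·(≡4), b=31^2·(≡5) mod 31; (4|31)=+1, (5|31)=+1; (−1)^{1·2·15}·(+1)^2·(+1)^1 = +1.
v=5: a=5^1·(≡1), b=5^0·(≡1) mod 5; (1|5)=+1, (1|5)=+1; (−1)^{1·0·2}·(+1)^0·(+1)^1 = +1.
v=3: a=3^0·(≡2), b=3^4·(≡1) mod 3; (2|3)=-1, (1|3)=+1; (−1)^{0·4·1}·(-1)^4·(+1)^0 = +1.
v=∞: 44330 > 0 and -11 < 0  ⇒  (a,b)_∞ = +1.
v=2: v_2(a)=1, v_2(b)=0; units ≡ 5, 5 (mod 8); ε·ε+αω+βω = 0·0+1·1+0·1 ≡ 1  ⇒  (a,b)_2 = -1.
v=13: a=13^1·(≡4), b=13^2·(≡2) mod 13; (4|13)=+1, (2|13)=-1; (−1)^{1·2·6}·(+1)^2·(-1)^1 = -1.
|Ram(44330, -11)| = 2, even; anisotropic at {2, 13}.

[2, 13]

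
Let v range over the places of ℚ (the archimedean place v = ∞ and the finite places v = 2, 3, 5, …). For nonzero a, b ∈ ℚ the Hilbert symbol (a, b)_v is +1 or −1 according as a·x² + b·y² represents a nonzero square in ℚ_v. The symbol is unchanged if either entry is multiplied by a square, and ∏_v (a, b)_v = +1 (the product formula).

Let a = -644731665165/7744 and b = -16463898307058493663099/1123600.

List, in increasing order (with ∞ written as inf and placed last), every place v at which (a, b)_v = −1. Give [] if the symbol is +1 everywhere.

[19, 29, 41, inf]

Mod squares: a ≡ -790685, b ≡ -19. Check v ∈ {∞, 2, 3, 5, 7, 11, 13, 19, 29, 37, 41, 43, 53}.
v=29: a=29^1·(≡7), b=29^2·(≡26) mod 29; (7|29)=+1, (26|29)=-1; (−1)^{1·2·14}·(+1)^2·(-1)^1 = -1.
v=5: a=5^1·(≡3), b=5^-2·(≡4) mod 5; (3|5)=-1, (4|5)=+1; (−1)^{1·-2·2}·(-1)^-2·(+1)^1 = +1.
v=11: a=11^-2·(≡8), b=11^0·(≡4) mod 11; (8|11)=-1, (4|11)=+1; (−1)^{-2·0·5}·(-1)^0·(+1)^-2 = +1.
v=∞: -790685 < 0 and -19 < 0  ⇒  (a,b)_∞ = -1.
v=41: a=41^1·(≡3), b=41^2·(≡3) mod 41; (3|41)=-1, (3|41)=-1; (−1)^{1·2·20}·(-1)^2·(-1)^1 = -1.
v=37: a=37^0·(≡35), b=37^2·(≡22) mod 37; (35|37)=-1, (22|37)=-1; (−1)^{0·2·18}·(-1)^2·(-1)^0 = +1.
v=3: a=3^2·(≡1), b=3^4·(≡2) mod 3; (1|3)=+1, (2|3)=-1; (−1)^{2·4·1}·(+1)^4·(-1)^2 = +1.
v=7: a=7^3·(≡4), b=7^2·(≡1) mod 7; (4|7)=+1, (1|7)=+1; (−1)^{3·2·3}·(+1)^2·(+1)^3 = +1.
v=2: v_2(a)=-6, v_2(b)=-4; units ≡ 3, 5 (mod 8); ε·ε+αω+βω = 1·0+-6·1+-4·1 ≡ 0  ⇒  (a,b)_2 = +1.
v=13: a=13^0·(≡4), b=13^2·(≡6) mod 13; (4|13)=+1, (6|13)=-1; (−1)^{0·2·6}·(+1)^2·(-1)^0 = +1.
v=53: a=53^0·(≡50), b=53^-2·(≡2) mod 53; (50|53)=-1, (2|53)=-1; (−1)^{0·-2·26}·(-1)^-2·(-1)^0 = +1.
v=43: a=43^2·(≡8), b=43^2·(≡14) mod 43; (8|43)=-1, (14|43)=+1; (−1)^{2·2·21}·(-1)^2·(+1)^2 = +1.
v=19: a=19^1·(≡15), b=19^3·(≡18) mod 19; (15|19)=-1, (18|19)=-1; (−1)^{1·3·9}·(-1)^3·(-1)^1 = -1.
(-790685, -19 / ℚ) ramifies at {19, 29, 41, ∞}: a division algebra.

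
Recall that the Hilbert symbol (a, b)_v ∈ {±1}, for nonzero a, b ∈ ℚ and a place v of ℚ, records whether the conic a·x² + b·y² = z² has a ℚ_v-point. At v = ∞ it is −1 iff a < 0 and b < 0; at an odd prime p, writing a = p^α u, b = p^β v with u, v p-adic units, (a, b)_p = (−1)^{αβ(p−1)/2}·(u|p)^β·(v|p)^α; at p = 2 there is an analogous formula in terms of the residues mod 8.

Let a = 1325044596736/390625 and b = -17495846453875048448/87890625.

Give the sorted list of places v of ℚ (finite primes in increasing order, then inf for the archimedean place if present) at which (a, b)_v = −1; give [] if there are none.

[2, 37]

Mod squares: a ≡ 25789, b ≡ -2. Check v ∈ {∞, 2, 3, 5, 7, 17, 37, 41}.
v=∞: 25789 > 0 and -2 < 0  ⇒  (a,b)_∞ = +1.
v=7: a=7^2·(≡1), b=7^2·(≡6) mod 7; (1|7)=+1, (6|7)=-1; (−1)^{2·2·3}·(+1)^2·(-1)^2 = +1.
v=37: a=37^1·(≡18), b=37^2·(≡6) mod 37; (18|37)=-1, (6|37)=-1; (−1)^{1·2·18}·(-1)^2·(-1)^1 = -1.
v=17: a=17^1·(≡9), b=17^2·(≡16) mod 17; (9|17)=+1, (16|17)=+1; (−1)^{1·2·8}·(+1)^2·(+1)^1 = +1.
v=5: a=5^-8·(≡1), b=5^-10·(≡3) mod 5; (1|5)=+1, (3|5)=-1; (−1)^{-8·-10·2}·(+1)^-10·(-1)^-8 = +1.
v=41: a=41^1·(≡29), b=41^2·(≡4) mod 41; (29|41)=-1, (4|41)=+1; (−1)^{1·2·20}·(-1)^2·(+1)^1 = +1.
v=2: v_2(a)=20, v_2(b)=29; units ≡ 5, 7 (mod 8); ε·ε+αω+βω = 0·1+20·0+29·1 ≡ 1  ⇒  (a,b)_2 = -1.
v=3: a=3^0·(≡1), b=3^-2·(≡1) mod 3; (1|3)=+1, (1|3)=+1; (−1)^{0·-2·1}·(+1)^-2·(+1)^0 = +1.
(25789, -2 / ℚ) ramifies at {2, 37}: a division algebra.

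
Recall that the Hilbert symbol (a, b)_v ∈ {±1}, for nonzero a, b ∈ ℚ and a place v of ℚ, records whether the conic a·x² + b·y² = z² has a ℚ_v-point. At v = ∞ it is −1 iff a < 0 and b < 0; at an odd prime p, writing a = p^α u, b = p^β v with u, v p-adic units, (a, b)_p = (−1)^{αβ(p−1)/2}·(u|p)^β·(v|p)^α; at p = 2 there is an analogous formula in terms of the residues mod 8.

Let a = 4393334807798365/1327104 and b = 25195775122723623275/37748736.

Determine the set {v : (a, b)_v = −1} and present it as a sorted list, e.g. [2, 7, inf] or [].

[13, 37]

(a, b) ≡ (1885, 432419) mod (ℚ^×)²; places V = {2, 3, 5, 11, 13, 29, 31, 37, ∞}.
(a,b)_37: α=2, u≡6; β=3, v≡22 (mod 37); (6|37)=-1, (22|37)=-1; sign (−1)^0·-1^3·-1^2 = -1.
(a,b)_31: α=2, u≡20; β=3, v≡24 (mod 31); (20|31)=+1, (24|31)=-1; sign (−1)^0·+1^3·-1^2 = +1.
(a,b)_2: α=-14, β=-22; u≡5, v≡3 (mod 8); ε(u)ε(v)=0·1, αω(v)=-14·1, βω(u)=-22·1; sum ≡ 0  ⇒  +1.
(a,b)_13: α=1, u≡5; β=1, v≡10 (mod 13); (5|13)=-1, (10|13)=+1; sign (−1)^0·-1^1·+1^1 = -1.
(a,b)_29: α=1, u≡20; β=1, v≡20 (mod 29); (20|29)=+1, (20|29)=+1; sign (−1)^0·+1^1·+1^1 = +1.
(a,b)_∞: sgn(1885)=+, sgn(432419)=+, so +1.
(a,b)_3: α=-4, u≡1; β=-2, v≡2 (mod 3); (1|3)=+1, (2|3)=-1; sign (−1)^0·+1^-2·-1^-4 = +1.
(a,b)_5: α=1, u≡2; β=2, v≡1 (mod 5); (2|5)=-1, (1|5)=+1; sign (−1)^0·-1^2·+1^1 = +1.
(a,b)_11: α=6, u≡4; β=6, v≡4 (mod 11); (4|11)=+1, (4|11)=+1; sign (−1)^0·+1^6·+1^6 = +1.
|Ram(1885, 432419)| = 2, even; anisotropic at {13, 37}.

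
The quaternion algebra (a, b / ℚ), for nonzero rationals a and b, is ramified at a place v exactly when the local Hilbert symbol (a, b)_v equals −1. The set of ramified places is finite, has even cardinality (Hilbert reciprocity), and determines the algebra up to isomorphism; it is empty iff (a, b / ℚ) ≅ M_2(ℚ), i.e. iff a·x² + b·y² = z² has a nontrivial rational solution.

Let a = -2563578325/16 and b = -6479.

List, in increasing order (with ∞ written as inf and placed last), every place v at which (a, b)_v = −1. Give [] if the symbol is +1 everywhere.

[11, inf]

(a, b) ≡ (-5797, -6479) mod (ℚ^×)²; places V = {2, 5, 7, 11, 17, 19, 31, ∞}.
(a,b)_7: α=2, u≡6; β=0, v≡3 (mod 7); (6|7)=-1, (3|7)=-1; sign (−1)^0·-1^0·-1^2 = +1.
(a,b)_31: α=1, u≡11; β=1, v≡8 (mod 31); (11|31)=-1, (8|31)=+1; sign (−1)^1·-1^1·+1^1 = +1.
(a,b)_17: α=1, u≡4; β=0, v≡15 (mod 17); (4|17)=+1, (15|17)=+1; sign (−1)^0·+1^0·+1^1 = +1.
(a,b)_11: α=1, u≡5; β=1, v≡5 (mod 11); (5|11)=+1, (5|11)=+1; sign (−1)^1·+1^1·+1^1 = -1.
(a,b)_19: α=2, u≡6; β=1, v≡1 (mod 19); (6|19)=+1, (1|19)=+1; sign (−1)^0·+1^1·+1^2 = +1.
(a,b)_2: α=-4, β=0; u≡3, v≡1 (mod 8); ε(u)ε(v)=1·0, αω(v)=-4·0, βω(u)=0·1; sum ≡ 0  ⇒  +1.
(a,b)_5: α=2, u≡2; β=0, v≡1 (mod 5); (2|5)=-1, (1|5)=+1; sign (−1)^0·-1^0·+1^2 = +1.
(a,b)_∞: sgn(-5797)=−, sgn(-6479)=−, so -1.
(-5797, -6479 / ℚ) ramifies at {11, ∞}: a division algebra.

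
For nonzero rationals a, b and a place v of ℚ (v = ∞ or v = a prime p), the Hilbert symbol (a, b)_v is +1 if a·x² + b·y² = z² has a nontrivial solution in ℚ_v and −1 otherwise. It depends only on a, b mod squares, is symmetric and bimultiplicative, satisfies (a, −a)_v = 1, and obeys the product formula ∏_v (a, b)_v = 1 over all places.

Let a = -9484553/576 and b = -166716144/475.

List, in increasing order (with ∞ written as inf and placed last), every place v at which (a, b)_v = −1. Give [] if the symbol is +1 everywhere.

[2, 7, 13, 43, 47, inf]

Mod squares: a ≡ -26273, b ≡ -2444141. Check v ∈ {∞, 2, 3, 5, 7, 13, 17, 19, 23, 43, 47}.
v=2: v_2(a)=-6, v_2(b)=4; units ≡ 7, 3 (mod 8); ε·ε+αω+βω = 1·1+-6·1+4·0 ≡ 1  ⇒  (a,b)_2 = -1.
v=43: a=43^1·(≡34), b=43^0·(≡8) mod 43; (34|43)=-1, (8|43)=-1; (−1)^{1·0·21}·(-1)^0·(-1)^1 = -1.
v=47: a=47^1·(≡29), b=47^1·(≡44) mod 47; (29|47)=-1, (44|47)=-1; (−1)^{1·1·23}·(-1)^1·(-1)^1 = -1.
v=7: a=7^0·(≡3), b=7^1·(≡2) mod 7; (3|7)=-1, (2|7)=+1; (−1)^{0·1·3}·(-1)^1·(+1)^0 = -1.
v=17: a=17^0·(≡16), b=17^1·(≡8) mod 17; (16|17)=+1, (8|17)=+1; (−1)^{0·1·8}·(+1)^1·(+1)^0 = +1.
v=19: a=19^2·(≡7), b=19^-1·(≡13) mod 19; (7|19)=+1, (13|19)=-1; (−1)^{2·-1·9}·(+1)^-1·(-1)^2 = +1.
v=∞: -26273 < 0 and -2444141 < 0  ⇒  (a,b)_∞ = -1.
v=3: a=3^-2·(≡1), b=3^4·(≡1) mod 3; (1|3)=+1, (1|3)=+1; (−1)^{-2·4·1}·(+1)^4·(+1)^-2 = +1.
v=23: a=23^0·(≡3), b=23^1·(≡4) mod 23; (3|23)=+1, (4|23)=+1; (−1)^{0·1·11}·(+1)^1·(+1)^0 = +1.
v=5: a=5^0·(≡2), b=5^-2·(≡4) mod 5; (2|5)=-1, (4|5)=+1; (−1)^{0·-2·2}·(-1)^-2·(+1)^0 = +1.
v=13: a=13^1·(≡11), b=13^0·(≡6) mod 13; (11|13)=-1, (6|13)=-1; (−1)^{1·0·6}·(-1)^0·(-1)^1 = -1.
Ram(-26273, -2444141) = {2, 7, 13, 43, 47, ∞}; no ℚ_2-point on the conic.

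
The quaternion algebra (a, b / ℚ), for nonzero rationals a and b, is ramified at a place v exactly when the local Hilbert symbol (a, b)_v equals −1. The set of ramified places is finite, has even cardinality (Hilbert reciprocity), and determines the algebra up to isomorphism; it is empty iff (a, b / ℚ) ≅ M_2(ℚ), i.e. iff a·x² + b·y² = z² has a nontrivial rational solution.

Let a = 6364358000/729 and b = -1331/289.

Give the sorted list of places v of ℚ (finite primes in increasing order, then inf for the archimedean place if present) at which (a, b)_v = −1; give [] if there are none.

[7, 13]

Mod squares: a ≡ 455, b ≡ -11. Check v ∈ {∞, 2, 3, 5, 7, 11, 13, 17}.
v=7: a=7^1·(≡1), b=7^0·(≡3) mod 7; (1|7)=+1, (3|7)=-1; (−1)^{1·0·3}·(+1)^0·(-1)^1 = -1.
v=13: a=13^1·(≡1), b=13^0·(≡7) mod 13; (1|13)=+1, (7|13)=-1; (−1)^{1·0·6}·(+1)^0·(-1)^1 = -1.
v=11: a=11^2·(≡5), b=11^3·(≡7) mod 11; (5|11)=+1, (7|11)=-1; (−1)^{2·3·5}·(+1)^3·(-1)^2 = +1.
v=5: a=5^3·(≡1), b=5^0·(≡1) mod 5; (1|5)=+1, (1|5)=+1; (−1)^{3·0·2}·(+1)^0·(+1)^3 = +1.
v=2: v_2(a)=4, v_2(b)=0; units ≡ 7, 5 (mod 8); ε·ε+αω+βω = 1·0+4·1+0·0 ≡ 0  ⇒  (a,b)_2 = +1.
v=∞: 455 > 0 and -11 < 0  ⇒  (a,b)_∞ = +1.
v=3: a=3^-6·(≡2), b=3^0·(≡1) mod 3; (2|3)=-1, (1|3)=+1; (−1)^{-6·0·1}·(-1)^0·(+1)^-6 = +1.
v=17: a=17^2·(≡2), b=17^-2·(≡12) mod 17; (2|17)=+1, (12|17)=-1; (−1)^{2·-2·8}·(+1)^-2·(-1)^2 = +1.
|Ram(455, -11)| = 2, even; anisotropic at {7, 13}.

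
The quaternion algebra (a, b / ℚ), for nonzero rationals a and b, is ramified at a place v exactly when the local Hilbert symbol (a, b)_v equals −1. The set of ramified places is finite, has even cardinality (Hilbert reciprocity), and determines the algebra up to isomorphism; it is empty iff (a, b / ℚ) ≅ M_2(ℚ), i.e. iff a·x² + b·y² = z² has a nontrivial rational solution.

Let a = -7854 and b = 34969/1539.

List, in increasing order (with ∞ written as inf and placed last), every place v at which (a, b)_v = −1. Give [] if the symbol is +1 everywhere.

Mod squares: a ≡ -7854, b ≡ 19. Check v ∈ {∞, 2, 3, 7, 11, 17, 19}.
v=3: a=3^1·(≡1), b=3^-4·(≡1) mod 3; (1|3)=+1, (1|3)=+1; (−1)^{1·-4·1}·(+1)^-4·(+1)^1 = +1.
v=∞: -7854 < 0 and 19 > 0  ⇒  (a,b)_∞ = +1.
v=7: a=7^1·(≡5), b=7^0·(≡3) mod 7; (5|7)=-1, (3|7)=-1; (−1)^{1·0·3}·(-1)^0·(-1)^1 = -1.
v=2: v_2(a)=1, v_2(b)=0; units ≡ 1, 3 (mod 8); ε·ε+αω+βω = 0·1+1·1+0·0 ≡ 1  ⇒  (a,b)_2 = -1.
v=11: a=11^1·(≡1), b=11^2·(≡8) mod 11; (1|11)=+1, (8|11)=-1; (−1)^{1·2·5}·(+1)^2·(-1)^1 = -1.
v=17: a=17^1·(≡14), b=17^2·(≡4) mod 17; (14|17)=-1, (4|17)=+1; (−1)^{1·2·8}·(-1)^2·(+1)^1 = +1.
v=19: a=19^0·(≡12), b=19^-1·(≡17) mod 19; (12|19)=-1, (17|19)=+1; (−1)^{0·-1·9}·(-1)^-1·(+1)^0 = -1.
|Ram(-7854, 19)| = 4, even; anisotropic at {2, 7, 11, 19}.

[2, 7, 11, 19]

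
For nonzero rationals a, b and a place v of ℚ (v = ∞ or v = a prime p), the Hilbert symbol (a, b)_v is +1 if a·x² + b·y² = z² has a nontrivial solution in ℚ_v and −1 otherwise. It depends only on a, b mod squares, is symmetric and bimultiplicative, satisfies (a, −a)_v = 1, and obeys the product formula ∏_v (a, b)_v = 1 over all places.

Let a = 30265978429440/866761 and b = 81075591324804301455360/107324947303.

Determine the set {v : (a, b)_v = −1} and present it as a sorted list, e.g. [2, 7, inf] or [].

(a, b) ≡ (10, 23205) mod (ℚ^×)²; places V = {2, 3, 5, 7, 13, 17, 19, 41, ∞}.
(a,b)_∞: sgn(10)=+, sgn(23205)=+, so +1.
(a,b)_19: α=-2, u≡12; β=-4, v≡7 (mod 19); (12|19)=-1, (7|19)=+1; sign (−1)^0·-1^-4·+1^-2 = +1.
(a,b)_5: α=1, u≡3; β=1, v≡4 (mod 5); (3|5)=-1, (4|5)=+1; sign (−1)^0·-1^1·+1^1 = -1.
(a,b)_7: α=-4, u≡3; β=-7, v≡2 (mod 7); (3|7)=-1, (2|7)=+1; sign (−1)^0·-1^-7·+1^-4 = -1.
(a,b)_17: α=2, u≡10; β=3, v≡14 (mod 17); (10|17)=-1, (14|17)=-1; sign (−1)^0·-1^3·-1^2 = -1.
(a,b)_2: α=13, β=20; u≡5, v≡5 (mod 8); ε(u)ε(v)=0·0, αω(v)=13·1, βω(u)=20·1; sum ≡ 1  ⇒  -1.
(a,b)_13: α=2, u≡12; β=5, v≡12 (mod 13); (12|13)=+1, (12|13)=+1; sign (−1)^0·+1^5·+1^2 = +1.
(a,b)_3: α=2, u≡1; β=1, v≡1 (mod 3); (1|3)=+1, (1|3)=+1; sign (−1)^0·+1^1·+1^2 = +1.
(a,b)_41: α=2, u≡16; β=4, v≡5 (mod 41); (16|41)=+1, (5|41)=+1; sign (−1)^0·+1^4·+1^2 = +1.
(10, 23205 / ℚ) ramifies at {2, 5, 7, 17}: a division algebra.

[2, 5, 7, 17]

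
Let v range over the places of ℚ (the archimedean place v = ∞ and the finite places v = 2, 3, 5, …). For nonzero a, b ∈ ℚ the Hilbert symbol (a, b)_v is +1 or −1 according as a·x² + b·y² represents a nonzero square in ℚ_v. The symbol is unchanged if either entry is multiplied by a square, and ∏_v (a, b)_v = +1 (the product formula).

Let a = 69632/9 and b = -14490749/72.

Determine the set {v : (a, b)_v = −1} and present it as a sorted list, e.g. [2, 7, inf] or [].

[7, 29]

Mod squares: a ≡ 17, b ≡ -100282. Check v ∈ {∞, 2, 3, 7, 13, 17, 19, 29}.
v=13: a=13^0·(≡12), b=13^1·(≡11) mod 13; (12|13)=+1, (11|13)=-1; (−1)^{0·1·6}·(+1)^1·(-1)^0 = +1.
v=2: v_2(a)=12, v_2(b)=-3; units ≡ 1, 3 (mod 8); ε·ε+αω+βω = 0·1+12·1+-3·0 ≡ 0  ⇒  (a,b)_2 = +1.
v=19: a=19^0·(≡6), b=19^1·(≡17) mod 19; (6|19)=+1, (17|19)=+1; (−1)^{0·1·9}·(+1)^1·(+1)^0 = +1.
v=17: a=17^1·(≡15), b=17^2·(≡15) mod 17; (15|17)=+1, (15|17)=+1; (−1)^{1·2·8}·(+1)^2·(+1)^1 = +1.
v=∞: 17 > 0 and -100282 < 0  ⇒  (a,b)_∞ = +1.
v=3: a=3^-2·(≡2), b=3^-2·(≡2) mod 3; (2|3)=-1, (2|3)=-1; (−1)^{-2·-2·1}·(-1)^-2·(-1)^-2 = +1.
v=29: a=29^0·(≡10), b=29^1·(≡22) mod 29; (10|29)=-1, (22|29)=+1; (−1)^{0·1·14}·(-1)^1·(+1)^0 = -1.
v=7: a=7^0·(≡5), b=7^1·(≡5) mod 7; (5|7)=-1, (5|7)=-1; (−1)^{0·1·3}·(-1)^1·(-1)^0 = -1.
(17, -100282 / ℚ) ramifies at {7, 29}: a division algebra.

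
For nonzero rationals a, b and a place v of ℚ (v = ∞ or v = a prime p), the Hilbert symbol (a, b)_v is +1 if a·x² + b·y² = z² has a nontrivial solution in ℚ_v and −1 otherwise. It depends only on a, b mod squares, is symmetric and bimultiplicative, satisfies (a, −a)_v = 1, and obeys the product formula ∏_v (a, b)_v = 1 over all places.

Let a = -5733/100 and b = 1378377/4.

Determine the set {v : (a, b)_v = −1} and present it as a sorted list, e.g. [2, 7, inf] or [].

(a, b) ≡ (-13, 17017) mod (ℚ^×)²; places V = {2, 3, 5, 7, 11, 13, 17, ∞}.
(a,b)_5: α=-2, u≡3; β=0, v≡3 (mod 5); (3|5)=-1, (3|5)=-1; sign (−1)^0·-1^0·-1^-2 = +1.
(a,b)_3: α=2, u≡2; β=4, v≡1 (mod 3); (2|3)=-1, (1|3)=+1; sign (−1)^0·-1^4·+1^2 = +1.
(a,b)_11: α=0, u≡9; β=1, v≡7 (mod 11); (9|11)=+1, (7|11)=-1; sign (−1)^0·+1^1·-1^0 = +1.
(a,b)_7: α=2, u≡1; β=1, v≡2 (mod 7); (1|7)=+1, (2|7)=+1; sign (−1)^0·+1^1·+1^2 = +1.
(a,b)_17: α=0, u≡2; β=1, v≡2 (mod 17); (2|17)=+1, (2|17)=+1; sign (−1)^0·+1^1·+1^0 = +1.
(a,b)_13: α=1, u≡3; β=1, v≡10 (mod 13); (3|13)=+1, (10|13)=+1; sign (−1)^0·+1^1·+1^1 = +1.
(a,b)_2: α=-2, β=-2; u≡3, v≡1 (mod 8); ε(u)ε(v)=1·0, αω(v)=-2·0, βω(u)=-2·1; sum ≡ 0  ⇒  +1.
(a,b)_∞: sgn(-13)=−, sgn(17017)=+, so +1.
Ram(a, b) = ∅: the form -13·x² + 17017·y² − z² is isotropic over every ℚ_v, so by Hasse–Minkowski it is isotropic over ℚ.

[]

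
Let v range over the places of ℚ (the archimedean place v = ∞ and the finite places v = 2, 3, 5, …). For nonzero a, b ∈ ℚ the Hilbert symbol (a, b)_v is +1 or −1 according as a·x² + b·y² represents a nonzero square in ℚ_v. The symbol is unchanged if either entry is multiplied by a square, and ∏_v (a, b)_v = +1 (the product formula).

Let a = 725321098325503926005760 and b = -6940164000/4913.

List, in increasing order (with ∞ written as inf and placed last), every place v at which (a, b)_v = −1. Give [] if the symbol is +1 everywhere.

(a, b) ≡ (59015, -6019530) mod (ℚ^×)²; places V = {2, 3, 5, 7, 11, 13, 17, 29, 37, ∞}.
(a,b)_2: α=12, β=5; u≡7, v≡3 (mod 8); ε(u)ε(v)=1·1, αω(v)=12·1, βω(u)=5·0; sum ≡ 1  ⇒  -1.
(a,b)_7: α=2, u≡6; β=2, v≡2 (mod 7); (6|7)=-1, (2|7)=+1; sign (−1)^0·-1^2·+1^2 = +1.
(a,b)_37: α=3, u≡9; β=1, v≡7 (mod 37); (9|37)=+1, (7|37)=+1; sign (−1)^0·+1^1·+1^3 = +1.
(a,b)_∞: sgn(59015)=+, sgn(-6019530)=−, so +1.
(a,b)_29: α=3, u≡6; β=1, v≡10 (mod 29); (6|29)=+1, (10|29)=-1; sign (−1)^0·+1^1·-1^3 = -1.
(a,b)_13: α=2, u≡2; β=0, v≡3 (mod 13); (2|13)=-1, (3|13)=+1; sign (−1)^0·-1^0·+1^2 = +1.
(a,b)_5: α=1, u≡2; β=3, v≡1 (mod 5); (2|5)=-1, (1|5)=+1; sign (−1)^0·-1^3·+1^1 = -1.
(a,b)_11: α=3, u≡8; β=1, v≡9 (mod 11); (8|11)=-1, (9|11)=+1; sign (−1)^1·-1^1·+1^3 = +1.
(a,b)_17: α=2, u≡4; β=-3, v≡14 (mod 17); (4|17)=+1, (14|17)=-1; sign (−1)^0·+1^-3·-1^2 = +1.
(a,b)_3: α=2, u≡2; β=1, v≡1 (mod 3); (2|3)=-1, (1|3)=+1; sign (−1)^0·-1^1·+1^2 = -1.
|Ram(59015, -6019530)| = 4, even; anisotropic at {2, 3, 5, 29}.

[2, 3, 5, 29]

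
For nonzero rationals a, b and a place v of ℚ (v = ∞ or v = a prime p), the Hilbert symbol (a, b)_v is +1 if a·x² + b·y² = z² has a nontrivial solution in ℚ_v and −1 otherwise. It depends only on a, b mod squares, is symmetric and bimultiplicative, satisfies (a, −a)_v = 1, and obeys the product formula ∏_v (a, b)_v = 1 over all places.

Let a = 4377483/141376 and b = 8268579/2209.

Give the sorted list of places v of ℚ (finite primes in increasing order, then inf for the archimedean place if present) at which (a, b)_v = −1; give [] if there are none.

(a, b) ≡ (187, 11) mod (ℚ^×)²; places V = {2, 3, 11, 17, 47, ∞}.
(a,b)_17: α=3, u≡6; β=4, v≡3 (mod 17); (6|17)=-1, (3|17)=-1; sign (−1)^0·-1^4·-1^3 = -1.
(a,b)_11: α=1, u≡7; β=1, v≡9 (mod 11); (7|11)=-1, (9|11)=+1; sign (−1)^1·-1^1·+1^1 = +1.
(a,b)_2: α=-6, β=0; u≡3, v≡3 (mod 8); ε(u)ε(v)=1·1, αω(v)=-6·1, βω(u)=0·1; sum ≡ 1  ⇒  -1.
(a,b)_∞: sgn(187)=+, sgn(11)=+, so +1.
(a,b)_3: α=4, u≡1; β=2, v≡2 (mod 3); (1|3)=+1, (2|3)=-1; sign (−1)^0·+1^2·-1^4 = +1.
(a,b)_47: α=-2, u≡33; β=-2, v≡10 (mod 47); (33|47)=-1, (10|47)=-1; sign (−1)^0·-1^-2·-1^-2 = +1.
Ram(187, 11) = {2, 17}; no ℚ_2-point on the conic.

[2, 17]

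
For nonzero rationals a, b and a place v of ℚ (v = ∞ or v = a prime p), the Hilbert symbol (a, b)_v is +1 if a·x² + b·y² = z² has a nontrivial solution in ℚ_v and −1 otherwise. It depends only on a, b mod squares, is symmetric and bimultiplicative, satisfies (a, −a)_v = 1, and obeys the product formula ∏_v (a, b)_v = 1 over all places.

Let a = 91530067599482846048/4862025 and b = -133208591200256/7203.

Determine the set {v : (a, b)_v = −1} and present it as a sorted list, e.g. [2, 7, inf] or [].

[3, 23]

Mod squares: a ≡ 124982, b ≡ -12597. Check v ∈ {∞, 2, 3, 5, 7, 11, 13, 17, 19, 23}.
v=2: v_2(a)=5, v_2(b)=12; units ≡ 3, 3 (mod 8); ε·ε+αω+βω = 1·1+5·1+12·1 ≡ 0  ⇒  (a,b)_2 = +1.
v=3: a=3^-4·(≡2), b=3^-1·(≡1) mod 3; (2|3)=-1, (1|3)=+1; (−1)^{-4·-1·1}·(-1)^-1·(+1)^-4 = -1.
v=∞: 124982 > 0 and -12597 < 0  ⇒  (a,b)_∞ = +1.
v=7: a=7^-4·(≡4), b=7^-4·(≡3) mod 7; (4|7)=+1, (3|7)=-1; (−1)^{-4·-4·3}·(+1)^-4·(-1)^-4 = +1.
v=17: a=17^2·(≡13), b=17^1·(≡6) mod 17; (13|17)=+1, (6|17)=-1; (−1)^{2·1·8}·(+1)^1·(-1)^2 = +1.
v=13: a=13^3·(≡8), b=13^1·(≡2) mod 13; (8|13)=-1, (2|13)=-1; (−1)^{3·1·6}·(-1)^1·(-1)^3 = +1.
v=5: a=5^-2·(≡3), b=5^0·(≡3) mod 5; (3|5)=-1, (3|5)=-1; (−1)^{-2·0·2}·(-1)^0·(-1)^-2 = +1.
v=19: a=19^1·(≡16), b=19^1·(≡12) mod 19; (16|19)=+1, (12|19)=-1; (−1)^{1·1·9}·(+1)^1·(-1)^1 = +1.
v=11: a=11^7·(≡2), b=11^4·(≡5) mod 11; (2|11)=-1, (5|11)=+1; (−1)^{7·4·5}·(-1)^4·(+1)^7 = +1.
v=23: a=23^3·(≡2), b=23^2·(≡19) mod 23; (2|23)=+1, (19|23)=-1; (−1)^{3·2·11}·(+1)^2·(-1)^3 = -1.
|Ram(124982, -12597)| = 2, even; anisotropic at {3, 23}.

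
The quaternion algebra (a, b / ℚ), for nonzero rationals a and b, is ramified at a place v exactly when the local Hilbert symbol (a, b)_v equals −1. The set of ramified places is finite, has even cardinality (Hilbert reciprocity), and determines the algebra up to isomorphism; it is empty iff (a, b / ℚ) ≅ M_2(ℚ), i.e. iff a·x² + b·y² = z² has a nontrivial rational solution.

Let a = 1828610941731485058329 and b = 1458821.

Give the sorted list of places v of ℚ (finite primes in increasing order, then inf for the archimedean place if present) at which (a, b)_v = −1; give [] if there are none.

[7, 17, 31, 41]

(a, b) ≡ (859245569, 1458821) mod (ℚ^×)²; places V = {2, 7, 13, 17, 19, 23, 31, 41, ∞}.
(a,b)_31: α=1, u≡6; β=0, v≡23 (mod 31); (6|31)=-1, (23|31)=-1; sign (−1)^0·-1^0·-1^1 = -1.
(a,b)_41: α=3, u≡21; β=1, v≡34 (mod 41); (21|41)=+1, (34|41)=-1; sign (−1)^0·+1^1·-1^3 = -1.
(a,b)_19: α=1, u≡12; β=0, v≡1 (mod 19); (12|19)=-1, (1|19)=+1; sign (−1)^0·-1^0·+1^1 = +1.
(a,b)_7: α=3, u≡6; β=1, v≡6 (mod 7); (6|7)=-1, (6|7)=-1; sign (−1)^1·-1^1·-1^3 = -1.
(a,b)_13: α=3, u≡4; β=1, v≡1 (mod 13); (4|13)=+1, (1|13)=+1; sign (−1)^0·+1^1·+1^3 = +1.
(a,b)_∞: sgn(859245569)=+, sgn(1458821)=+, so +1.
(a,b)_23: α=3, u≡5; β=1, v≡16 (mod 23); (5|23)=-1, (16|23)=+1; sign (−1)^1·-1^1·+1^3 = +1.
(a,b)_17: α=3, u≡9; β=1, v≡14 (mod 17); (9|17)=+1, (14|17)=-1; sign (−1)^0·+1^1·-1^3 = -1.
(a,b)_2: α=0, β=0; u≡1, v≡5 (mod 8); ε(u)ε(v)=0·0, αω(v)=0·1, βω(u)=0·0; sum ≡ 0  ⇒  +1.
Ram(859245569, 1458821) = {7, 17, 31, 41}; no ℚ_7-point on the conic.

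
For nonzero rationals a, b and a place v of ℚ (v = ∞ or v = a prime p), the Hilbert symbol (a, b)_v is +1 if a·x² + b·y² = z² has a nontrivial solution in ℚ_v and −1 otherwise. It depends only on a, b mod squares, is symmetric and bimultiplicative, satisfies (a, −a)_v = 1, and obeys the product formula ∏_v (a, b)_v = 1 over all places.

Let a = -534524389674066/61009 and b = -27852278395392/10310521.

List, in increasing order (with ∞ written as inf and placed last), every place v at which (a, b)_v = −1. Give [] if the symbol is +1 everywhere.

(a, b) ≡ (-946, -16082) mod (ℚ^×)²; places V = {2, 3, 11, 13, 17, 19, 43, ∞}.
(a,b)_19: α=-2, u≡5; β=-2, v≡4 (mod 19); (5|19)=+1, (4|19)=+1; sign (−1)^0·+1^-2·+1^-2 = +1.
(a,b)_3: α=4, u≡2; β=4, v≡1 (mod 3); (2|3)=-1, (1|3)=+1; sign (−1)^0·-1^4·+1^4 = +1.
(a,b)_13: α=-2, u≡4; β=-4, v≡3 (mod 13); (4|13)=+1, (3|13)=+1; sign (−1)^0·+1^-4·+1^-2 = +1.
(a,b)_2: α=1, β=9; u≡7, v≡7 (mod 8); ε(u)ε(v)=1·1, αω(v)=1·0, βω(u)=9·0; sum ≡ 1  ⇒  -1.
(a,b)_17: α=8, u≡6; β=5, v≡11 (mod 17); (6|17)=-1, (11|17)=-1; sign (−1)^0·-1^5·-1^8 = -1.
(a,b)_∞: sgn(-946)=−, sgn(-16082)=−, so -1.
(a,b)_11: α=1, u≡7; β=1, v≡9 (mod 11); (7|11)=-1, (9|11)=+1; sign (−1)^1·-1^1·+1^1 = +1.
(a,b)_43: α=1, u≡13; β=1, v≡6 (mod 43); (13|43)=+1, (6|43)=+1; sign (−1)^1·+1^1·+1^1 = -1.
(-946, -16082 / ℚ) ramifies at {2, 17, 43, ∞}: a division algebra.

[2, 17, 43, inf]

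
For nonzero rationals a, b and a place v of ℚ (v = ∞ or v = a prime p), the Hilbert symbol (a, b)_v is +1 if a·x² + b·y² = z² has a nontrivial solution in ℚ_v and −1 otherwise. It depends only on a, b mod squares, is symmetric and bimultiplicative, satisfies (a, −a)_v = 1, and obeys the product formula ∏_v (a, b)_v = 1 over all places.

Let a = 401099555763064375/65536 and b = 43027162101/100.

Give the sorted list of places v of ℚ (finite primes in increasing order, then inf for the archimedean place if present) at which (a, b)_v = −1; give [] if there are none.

(a, b) ≡ (703, 589) mod (ℚ^×)²; places V = {2, 3, 5, 7, 11, 17, 19, 31, 37, ∞}.
(a,b)_17: α=2, u≡10; β=0, v≡14 (mod 17); (10|17)=-1, (14|17)=-1; sign (−1)^0·-1^0·-1^2 = +1.
(a,b)_2: α=-16, β=-2; u≡7, v≡5 (mod 8); ε(u)ε(v)=1·0, αω(v)=-16·1, βω(u)=-2·0; sum ≡ 0  ⇒  +1.
(a,b)_19: α=1, u≡13; β=1, v≡14 (mod 19); (13|19)=-1, (14|19)=-1; sign (−1)^1·-1^1·-1^1 = -1.
(a,b)_11: α=0, u≡7; β=2, v≡8 (mod 11); (7|11)=-1, (8|11)=-1; sign (−1)^0·-1^2·-1^0 = +1.
(a,b)_31: α=2, u≡15; β=1, v≡25 (mod 31); (15|31)=-1, (25|31)=+1; sign (−1)^0·-1^1·+1^2 = -1.
(a,b)_37: α=3, u≡35; β=2, v≡12 (mod 37); (35|37)=-1, (12|37)=+1; sign (−1)^0·-1^2·+1^3 = +1.
(a,b)_∞: sgn(703)=+, sgn(589)=+, so +1.
(a,b)_5: α=4, u≡3; β=-2, v≡4 (mod 5); (3|5)=-1, (4|5)=+1; sign (−1)^0·-1^-2·+1^4 = +1.
(a,b)_7: α=4, u≡6; β=2, v≡1 (mod 7); (6|7)=-1, (1|7)=+1; sign (−1)^0·-1^2·+1^4 = +1.
(a,b)_3: α=0, u≡1; β=2, v≡1 (mod 3); (1|3)=+1, (1|3)=+1; sign (−1)^0·+1^2·+1^0 = +1.
|Ram(703, 589)| = 2, even; anisotropic at {19, 31}.

[19, 31]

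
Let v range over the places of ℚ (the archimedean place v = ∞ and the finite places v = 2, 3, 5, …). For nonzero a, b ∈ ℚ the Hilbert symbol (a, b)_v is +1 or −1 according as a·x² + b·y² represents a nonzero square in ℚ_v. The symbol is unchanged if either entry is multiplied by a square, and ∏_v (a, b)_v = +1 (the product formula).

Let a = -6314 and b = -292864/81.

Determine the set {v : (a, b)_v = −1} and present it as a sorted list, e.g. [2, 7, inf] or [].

Mod squares: a ≡ -6314, b ≡ -286. Check v ∈ {∞, 2, 3, 7, 11, 13, 41}.
v=13: a=13^0·(≡4), b=13^1·(≡9) mod 13; (4|13)=+1, (9|13)=+1; (−1)^{0·1·6}·(+1)^1·(+1)^0 = +1.
v=∞: -6314 < 0 and -286 < 0  ⇒  (a,b)_∞ = -1.
v=2: v_2(a)=1, v_2(b)=11; units ≡ 3, 1 (mod 8); ε·ε+αω+βω = 1·0+1·0+11·1 ≡ 1  ⇒  (a,b)_2 = -1.
v=41: a=41^1·(≡10), b=41^0·(≡1) mod 41; (10|41)=+1, (1|41)=+1; (−1)^{1·0·20}·(+1)^0·(+1)^1 = +1.
v=11: a=11^1·(≡9), b=11^1·(≡10) mod 11; (9|11)=+1, (10|11)=-1; (−1)^{1·1·5}·(+1)^1·(-1)^1 = +1.
v=7: a=7^1·(≡1), b=7^0·(≡4) mod 7; (1|7)=+1, (4|7)=+1; (−1)^{1·0·3}·(+1)^0·(+1)^1 = +1.
v=3: a=3^0·(≡1), b=3^-4·(≡2) mod 3; (1|3)=+1, (2|3)=-1; (−1)^{0·-4·1}·(+1)^-4·(-1)^0 = +1.
(-6314, -286 / ℚ) ramifies at {2, ∞}: a division algebra.

[2, inf]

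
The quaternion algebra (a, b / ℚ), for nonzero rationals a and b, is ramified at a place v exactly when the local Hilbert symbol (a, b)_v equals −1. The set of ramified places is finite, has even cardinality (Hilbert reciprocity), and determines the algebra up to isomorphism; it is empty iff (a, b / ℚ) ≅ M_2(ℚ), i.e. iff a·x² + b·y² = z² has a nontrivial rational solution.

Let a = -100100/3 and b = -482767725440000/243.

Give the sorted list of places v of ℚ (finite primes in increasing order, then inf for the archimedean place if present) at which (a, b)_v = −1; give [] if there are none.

[3, 11, 13, inf]

(a, b) ≡ (-3003, -33) mod (ℚ^×)²; places V = {2, 3, 5, 7, 11, 13, ∞}.
(a,b)_∞: sgn(-3003)=−, sgn(-33)=−, so -1.
(a,b)_5: α=2, u≡2; β=4, v≡2 (mod 5); (2|5)=-1, (2|5)=-1; sign (−1)^0·-1^4·-1^2 = +1.
(a,b)_3: α=-1, u≡1; β=-5, v≡1 (mod 3); (1|3)=+1, (1|3)=+1; sign (−1)^1·+1^-5·+1^-1 = -1.
(a,b)_2: α=2, β=10; u≡5, v≡7 (mod 8); ε(u)ε(v)=0·1, αω(v)=2·0, βω(u)=10·1; sum ≡ 0  ⇒  +1.
(a,b)_11: α=1, u≡10; β=1, v≡8 (mod 11); (10|11)=-1, (8|11)=-1; sign (−1)^1·-1^1·-1^1 = -1.
(a,b)_13: α=1, u≡3; β=4, v≡7 (mod 13); (3|13)=+1, (7|13)=-1; sign (−1)^0·+1^4·-1^1 = -1.
(a,b)_7: α=1, u≡5; β=4, v≡1 (mod 7); (5|7)=-1, (1|7)=+1; sign (−1)^0·-1^4·+1^1 = +1.
(-3003, -33 / ℚ) ramifies at {3, 11, 13, ∞}: a division algebra.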